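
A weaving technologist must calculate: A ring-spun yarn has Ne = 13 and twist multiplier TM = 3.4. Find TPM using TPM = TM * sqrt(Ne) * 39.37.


Formula: TPM = TM * sqrt(Ne) * 39.37
Step 1: sqrt(Ne) = sqrt(13) = 3.6056
Step 2: TM * sqrt(Ne) = 3.4 * 3.6056 = 12.259
Step 3: TPM = 12.259 * 39.37 = 483 twists/m

483 twists/m


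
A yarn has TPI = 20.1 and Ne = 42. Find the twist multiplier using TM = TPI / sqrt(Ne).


Formula: TM = TPI / sqrt(Ne)
Step 1: sqrt(Ne) = sqrt(42) = 6.4807
Step 2: TM = 20.1 / 6.4807 = 3.10

3.10 TM


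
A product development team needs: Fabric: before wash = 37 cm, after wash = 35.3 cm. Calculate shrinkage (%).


Formula: Shrinkage% = ((L_before - L_after) / L_before) * 100
Step 1: Shrinkage = 37 - 35.3 = 1.7 cm
Step 2: Shrinkage% = (1.7 / 37) * 100
Step 3: Shrinkage% = 0.045946 * 100 = 4.5946% ≈ 4.6%

4.6%


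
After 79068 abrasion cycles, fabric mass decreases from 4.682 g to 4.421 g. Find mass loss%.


Formula: Mass loss% = ((m_before - m_after) / m_before) * 100
Step 1: Mass loss = 4.682 - 4.421 = 0.261 g
Step 2: Ratio = 0.261 / 4.682 = 0.0557454
Step 3: Mass loss% = 0.0557454 * 100 = 5.57454% ≈ 5.57%

5.57%


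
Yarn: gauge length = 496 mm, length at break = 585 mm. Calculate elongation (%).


Formula: Elongation (%) = ((L_break - L0) / L0) * 100
Step 1: Extension = 585 - 496 = 89 mm
Step 2: Elongation = (89 / 496) * 100
Step 3: Elongation = 0.179435 * 100 = 17.9435% ≈ 17.9%

17.9%


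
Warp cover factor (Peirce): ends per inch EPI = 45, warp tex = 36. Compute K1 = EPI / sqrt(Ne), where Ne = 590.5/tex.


Formula: K1 = EPI / sqrt(Ne), with Ne = 590.5 / tex_warp
Step 1: Ne = 590.5 / 36 = 16.403
Step 2: sqrt(Ne) = sqrt(16.403) = 4.0501
Step 3: K1 = 45 / 4.0501 = 11.1

11.1


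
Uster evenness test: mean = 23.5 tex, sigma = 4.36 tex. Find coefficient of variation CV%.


Formula: CV% = (standard deviation / mean) * 100
Step 1: Ratio = 4.36 / 23.5 = 0.185532
Step 2: CV% = 0.185532 * 100 = 18.5532% ≈ 18.6%

18.6%


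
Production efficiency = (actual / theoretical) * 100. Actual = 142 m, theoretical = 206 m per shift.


Formula: Efficiency% = (Actual output / Theoretical output) * 100
Efficiency% = (142 / 206) * 100
Efficiency% = 0.68932 * 100 = 68.932% ≈ 68.9%

68.9%


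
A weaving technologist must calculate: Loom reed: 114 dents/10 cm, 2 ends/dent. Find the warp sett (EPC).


Formula: EPC = (dents per 10 cm * ends per dent) / 10
Step 1: Total ends per 10 cm = 114 * 2 = 228
Step 2: EPC = 228 / 10 = 22.8 ends/cm

22.8 ends/cm


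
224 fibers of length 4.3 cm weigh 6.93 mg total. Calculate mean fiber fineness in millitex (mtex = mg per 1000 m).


Formula: fineness (mtex) = mass (mg) / total length (km) = (mass_mg / total_length_m) * 1000
Step 1: Convert fiber length: 4.3 cm = 0.043 m
Step 2: Total fiber length = 224 * 0.043 = 9.632 m
Step 3: Linear density = 6.93 mg / 9.632 m = 0.7195 mg/m
Step 4: fineness = 0.7195 * 1000 = 719.5 mtex

719.5 mtex


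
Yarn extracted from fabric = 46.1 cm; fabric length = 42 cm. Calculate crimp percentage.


Formula: Crimp% = ((L_yarn - L_fabric) / L_fabric) * 100
Step 1: Extension = 46.1 - 42 = 4.1 cm
Step 2: Crimp% = (4.1 / 42) * 100
Step 3: Crimp% = 0.097619 * 100 = 9.7619% ≈ 9.8%

9.8%


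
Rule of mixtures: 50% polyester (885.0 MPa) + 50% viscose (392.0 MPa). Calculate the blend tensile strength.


Formula: Blend property = (fraction_A * property_A) + (fraction_B * property_B)
Step 1: Contribution A = 50/100 * 885.0 MPa = 442.5 MPa
Step 2: Contribution B = 50/100 * 392.0 MPa = 196.0 MPa
Step 3: Blend tensile strength = 442.5 + 196.0 = 638.5 MPa

638.5 MPa


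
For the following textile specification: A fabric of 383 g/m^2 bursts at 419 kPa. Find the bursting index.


Formula: Bursting Index = Bursting Strength / Fabric GSM
BI = 419 kPa / 383 g/m^2
BI = 1.094 kPa/(g/m^2)

1.094 kPa/(g/m^2)


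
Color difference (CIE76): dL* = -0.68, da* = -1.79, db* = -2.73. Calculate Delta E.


Formula: Delta E = sqrt(dL*^2 + da*^2 + db*^2)
Step 1: dL*^2 = (-0.68)^2 = 0.4624
Step 2: da*^2 = (-1.79)^2 = 3.2041
Step 3: db*^2 = (-2.73)^2 = 7.4529
Step 4: Sum = 0.4624 + 3.2041 + 7.4529 = 11.1194
Step 5: Delta E = sqrt(11.1194) = 3.33

3.33 Delta E


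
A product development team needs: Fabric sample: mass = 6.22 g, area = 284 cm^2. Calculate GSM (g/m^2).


Formula: GSM = mass_g / area_m2
Step 1: Convert area: 284 cm^2 = 284 / 10000 = 0.0284 m^2
Step 2: GSM = 6.22 g / 0.0284 m^2 = 219.0 g/m^2

219.0 g/m^2


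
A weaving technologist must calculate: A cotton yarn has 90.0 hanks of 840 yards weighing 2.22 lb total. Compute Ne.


Formula: Ne = hanks / mass_lb
Substituting: Ne = 90.0 / 2.22
Ne = 40.5

40.5 Ne


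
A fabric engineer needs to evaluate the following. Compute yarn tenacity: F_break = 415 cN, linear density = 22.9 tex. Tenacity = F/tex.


Formula: Tenacity = Breaking force / Linear density
Tenacity = 415 cN / 22.9 tex
Tenacity = 18.12 cN/tex

18.12 cN/tex


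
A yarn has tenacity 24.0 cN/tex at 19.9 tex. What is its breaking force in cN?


Formula: Breaking force = Tenacity * Linear density
F = 24.0 cN/tex * 19.9 tex
F = 477.60 cN

477.60 cN


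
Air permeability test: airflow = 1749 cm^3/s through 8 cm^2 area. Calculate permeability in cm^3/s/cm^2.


Formula: Air Permeability = Airflow / Test Area
AP = 1749 cm^3/s / 8 cm^2
AP = 218.6 cm^3/s/cm^2

218.6 cm^3/s/cm^2


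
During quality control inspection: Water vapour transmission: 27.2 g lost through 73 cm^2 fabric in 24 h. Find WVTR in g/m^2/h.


Formula: WVTR = mass_loss / (area * time)
Step 1: Convert area: 73 cm^2 = 0.0073 m^2
Step 2: WVTR = 27.2 g / (0.0073 m^2 * 24 h)
Step 3: WVTR = 27.2 / 0.1752 = 155.3 g/m^2/h

155.3 g/m^2/h


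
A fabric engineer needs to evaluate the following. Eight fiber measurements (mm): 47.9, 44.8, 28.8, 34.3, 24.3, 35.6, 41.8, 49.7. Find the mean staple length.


Formula: Mean = sum of lengths / count
Sum = 47.9 + 44.8 + 28.8 + 34.3 + 24.3 + 35.6 + 41.8 + 49.7
Sum = 307.2 mm
Mean = 307.2 / 8 = 38.40 mm

38.40 mm


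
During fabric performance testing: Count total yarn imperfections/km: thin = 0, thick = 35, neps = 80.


Formula: Total = thin places + thick places + neps
Total = 0 + 35 + 80
Total = 115 imperfections/km

115 imperfections/km


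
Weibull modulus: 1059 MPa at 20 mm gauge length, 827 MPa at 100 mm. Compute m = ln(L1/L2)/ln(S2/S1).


Formula: m = ln(L1/L2) / ln(S2/S1)
Step 1: ln(L1/L2) = ln(20/100) = -1.60944
Step 2: S2/S1 = 827/1059 = 0.78093
Step 3: ln(S2/S1) = ln(0.78093) = -0.24727
Step 4: m = -1.60944 / -0.24727 = 6.51

6.51 (Weibull m)


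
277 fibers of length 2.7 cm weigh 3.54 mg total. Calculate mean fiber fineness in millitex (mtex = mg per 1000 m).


Formula: fineness (mtex) = mass (mg) / total length (km) = (mass_mg / total_length_m) * 1000
Step 1: Convert fiber length: 2.7 cm = 0.027 m
Step 2: Total fiber length = 277 * 0.027 = 7.479 m
Step 3: Linear density = 3.54 mg / 7.479 m = 0.4733 mg/m
Step 4: fineness = 0.4733 * 1000 = 473.3 mtex

473.3 mtex


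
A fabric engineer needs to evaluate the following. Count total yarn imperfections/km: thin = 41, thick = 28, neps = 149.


Formula: Total = thin places + thick places + neps
Total = 41 + 28 + 149
Total = 218 imperfections/km

218 imperfections/km


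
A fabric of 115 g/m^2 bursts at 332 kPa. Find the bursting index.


Formula: Bursting Index = Bursting Strength / Fabric GSM
BI = 332 kPa / 115 g/m^2
BI = 2.887 kPa/(g/m^2)

2.887 kPa/(g/m^2)


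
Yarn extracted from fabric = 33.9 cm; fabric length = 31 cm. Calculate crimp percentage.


Formula: Crimp% = ((L_yarn - L_fabric) / L_fabric) * 100
Step 1: Extension = 33.9 - 31 = 2.9 cm
Step 2: Crimp% = (2.9 / 31) * 100
Step 3: Crimp% = 0.093548 * 100 = 9.3548% ≈ 9.4%

9.4%


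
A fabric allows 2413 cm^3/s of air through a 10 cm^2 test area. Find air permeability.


Formula: Air Permeability = Airflow / Test Area
AP = 2413 cm^3/s / 10 cm^2
AP = 241.3 cm^3/s/cm^2

241.3 cm^3/s/cm^2


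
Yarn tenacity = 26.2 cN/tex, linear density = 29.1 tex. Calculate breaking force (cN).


Formula: Breaking force = Tenacity * Linear density
F = 26.2 cN/tex * 29.1 tex
F = 762.42 cN

762.42 cN


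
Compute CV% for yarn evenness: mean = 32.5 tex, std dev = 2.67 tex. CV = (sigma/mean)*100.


Formula: CV% = (standard deviation / mean) * 100
Step 1: Ratio = 2.67 / 32.5 = 0.082154
Step 2: CV% = 0.082154 * 100 = 8.2154% ≈ 8.2%

8.2%


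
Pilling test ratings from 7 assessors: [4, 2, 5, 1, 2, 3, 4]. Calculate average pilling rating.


Formula: Mean = sum / count
Sum = 4 + 2 + 5 + 1 + 2 + 3 + 4 = 21
Mean = 21 / 7 = 3.0

3.0


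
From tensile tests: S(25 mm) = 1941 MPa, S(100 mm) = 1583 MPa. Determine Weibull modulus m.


Formula: m = ln(L1/L2) / ln(S2/S1)
Step 1: ln(L1/L2) = ln(25/100) = -1.38629
Step 2: S2/S1 = 1583/1941 = 0.81556
Step 3: ln(S2/S1) = ln(0.81556) = -0.20388
Step 4: m = -1.38629 / -0.20388 = 6.80

6.80 (Weibull m)


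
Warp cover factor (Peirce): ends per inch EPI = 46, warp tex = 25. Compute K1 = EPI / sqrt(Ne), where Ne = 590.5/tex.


Formula: K1 = EPI / sqrt(Ne), with Ne = 590.5 / tex_warp
Step 1: Ne = 590.5 / 25 = 23.62
Step 2: sqrt(Ne) = sqrt(23.62) = 4.86
Step 3: K1 = 46 / 4.86 = 9.5

9.5


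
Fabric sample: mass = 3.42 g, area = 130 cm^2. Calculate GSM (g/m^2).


Formula: GSM = mass_g / area_m2
Step 1: Convert area: 130 cm^2 = 130 / 10000 = 0.013 m^2
Step 2: GSM = 3.42 g / 0.013 m^2 = 263.1 g/m^2

263.1 g/m^2


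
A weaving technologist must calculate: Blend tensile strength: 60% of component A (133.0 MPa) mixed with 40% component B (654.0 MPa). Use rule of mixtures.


Formula: Blend property = (fraction_A * property_A) + (fraction_B * property_B)
Step 1: Contribution A = 60/100 * 133.0 MPa = 79.8 MPa
Step 2: Contribution B = 40/100 * 654.0 MPa = 261.6 MPa
Step 3: Blend tensile strength = 79.8 + 261.6 = 341.4 MPa

341.4 MPa


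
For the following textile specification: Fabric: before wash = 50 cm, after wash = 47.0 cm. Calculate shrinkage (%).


Formula: Shrinkage% = ((L_before - L_after) / L_before) * 100
Step 1: Shrinkage = 50 - 47.0 = 3.0 cm
Step 2: Shrinkage% = (3.0 / 50) * 100
Step 3: Shrinkage% = 0.06 * 100 = 6.0%

6.0%


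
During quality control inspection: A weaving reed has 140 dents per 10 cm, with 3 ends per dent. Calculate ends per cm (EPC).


Formula: EPC = (dents per 10 cm * ends per dent) / 10
Step 1: Total ends per 10 cm = 140 * 3 = 420
Step 2: EPC = 420 / 10 = 42.0 ends/cm

42.0 ends/cm


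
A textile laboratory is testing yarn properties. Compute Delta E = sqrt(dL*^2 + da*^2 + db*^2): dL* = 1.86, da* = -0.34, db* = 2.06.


Formula: Delta E = sqrt(dL*^2 + da*^2 + db*^2)
Step 1: dL*^2 = 1.86^2 = 3.4596
Step 2: da*^2 = (-0.34)^2 = 0.1156
Step 3: db*^2 = 2.06^2 = 4.2436
Step 4: Sum = 3.4596 + 0.1156 + 4.2436 = 7.8188
Step 5: Delta E = sqrt(7.8188) = 2.8

2.8 Delta E


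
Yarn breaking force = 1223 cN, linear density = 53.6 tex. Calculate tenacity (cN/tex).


Formula: Tenacity = Breaking force / Linear density
Tenacity = 1223 cN / 53.6 tex
Tenacity = 22.82 cN/tex

22.82 cN/tex


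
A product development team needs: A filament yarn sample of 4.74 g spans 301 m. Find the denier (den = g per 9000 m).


Formula: den = (mass_g / length_m) * 9000
Substituting: den = (4.74 / 301) * 9000
Intermediate: 4.74 / 301 = 0.01574751 g/m
den = 0.01574751 * 9000 = 141.7 denier

141.7 denier


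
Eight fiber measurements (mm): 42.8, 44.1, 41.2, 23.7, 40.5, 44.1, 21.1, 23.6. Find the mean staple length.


Formula: Mean = sum of lengths / count
Sum = 42.8 + 44.1 + 41.2 + 23.7 + 40.5 + 44.1 + 21.1 + 23.6
Sum = 281.1 mm
Mean = 281.1 / 8 = 35.14 mm

35.14 mm


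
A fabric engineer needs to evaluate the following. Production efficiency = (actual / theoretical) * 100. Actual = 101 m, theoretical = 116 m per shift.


Formula: Efficiency% = (Actual output / Theoretical output) * 100
Efficiency% = (101 / 116) * 100
Efficiency% = 0.87069 * 100 = 87.069% ≈ 87.1%

87.1%


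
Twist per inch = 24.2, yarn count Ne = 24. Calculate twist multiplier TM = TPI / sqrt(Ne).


Formula: TM = TPI / sqrt(Ne)
Step 1: sqrt(Ne) = sqrt(24) = 4.899
Step 2: TM = 24.2 / 4.899 = 4.94

4.94 TM


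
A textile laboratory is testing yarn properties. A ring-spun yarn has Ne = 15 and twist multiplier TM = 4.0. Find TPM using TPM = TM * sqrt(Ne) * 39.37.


Formula: TPM = TM * sqrt(Ne) * 39.37
Step 1: sqrt(Ne) = sqrt(15) = 3.873
Step 2: TM * sqrt(Ne) = 4.0 * 3.873 = 15.492
Step 3: TPM = 15.492 * 39.37 = 610 twists/m

610 twists/m


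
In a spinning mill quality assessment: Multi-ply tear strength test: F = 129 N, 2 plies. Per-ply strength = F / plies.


Formula: Per-ply strength = Total force / Number of plies
Per-ply = 129 N / 2
Per-ply = 64.5 N

64.5 N


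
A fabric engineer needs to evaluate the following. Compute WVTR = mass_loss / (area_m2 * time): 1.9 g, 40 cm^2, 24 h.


Formula: WVTR = mass_loss / (area * time)
Step 1: Convert area: 40 cm^2 = 0.004 m^2
Step 2: WVTR = 1.9 g / (0.004 m^2 * 24 h)
Step 3: WVTR = 1.9 / 0.096 = 19.8 g/m^2/h

19.8 g/m^2/h


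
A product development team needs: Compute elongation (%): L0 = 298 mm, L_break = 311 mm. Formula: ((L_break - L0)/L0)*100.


Formula: Elongation (%) = ((L_break - L0) / L0) * 100
Step 1: Extension = 311 - 298 = 13 mm
Step 2: Elongation = (13 / 298) * 100
Step 3: Elongation = 0.043624 * 100 = 4.3624% ≈ 4.4%

4.4%


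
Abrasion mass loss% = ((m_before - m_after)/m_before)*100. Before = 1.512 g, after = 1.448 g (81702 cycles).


Formula: Mass loss% = ((m_before - m_after) / m_before) * 100
Step 1: Mass loss = 1.512 - 1.448 = 0.064 g
Step 2: Ratio = 0.064 / 1.512 = 0.042328
Step 3: Mass loss% = 0.042328 * 100 = 4.2328% ≈ 4.23%

4.23%


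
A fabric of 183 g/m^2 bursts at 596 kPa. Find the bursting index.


Formula: Bursting Index = Bursting Strength / Fabric GSM
BI = 596 kPa / 183 g/m^2
BI = 3.257 kPa/(g/m^2)

3.257 kPa/(g/m^2)


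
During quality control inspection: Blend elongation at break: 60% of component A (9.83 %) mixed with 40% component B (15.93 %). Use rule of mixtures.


Formula: Blend property = (fraction_A * property_A) + (fraction_B * property_B)
Step 1: Contribution A = 60/100 * 9.83 % = 5.898 %
Step 2: Contribution B = 40/100 * 15.93 % = 6.372 %
Step 3: Blend elongation at break = 5.898 + 6.372 = 12.27 %

12.27 %


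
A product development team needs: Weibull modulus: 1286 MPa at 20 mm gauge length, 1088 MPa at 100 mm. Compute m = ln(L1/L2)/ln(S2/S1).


Formula: m = ln(L1/L2) / ln(S2/S1)
Step 1: ln(L1/L2) = ln(20/100) = -1.60944
Step 2: S2/S1 = 1088/1286 = 0.84603
Step 3: ln(S2/S1) = ln(0.84603) = -0.16720
Step 4: m = -1.60944 / -0.16720 = 9.63

9.63 (Weibull m)


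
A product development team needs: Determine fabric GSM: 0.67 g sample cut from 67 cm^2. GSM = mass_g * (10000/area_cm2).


Formula: GSM = mass_g / area_m2
Step 1: Convert area: 67 cm^2 = 67 / 10000 = 0.0067 m^2
Step 2: GSM = 0.67 g / 0.0067 m^2 = 100.0 g/m^2

100.0 g/m^2


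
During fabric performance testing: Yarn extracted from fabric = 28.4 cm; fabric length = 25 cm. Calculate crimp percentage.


Formula: Crimp% = ((L_yarn - L_fabric) / L_fabric) * 100
Step 1: Extension = 28.4 - 25 = 3.4 cm
Step 2: Crimp% = (3.4 / 25) * 100
Step 3: Crimp% = 0.136 * 100 = 13.6%

13.6%


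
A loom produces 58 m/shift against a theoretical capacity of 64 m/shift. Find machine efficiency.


Formula: Efficiency% = (Actual output / Theoretical output) * 100
Efficiency% = (58 / 64) * 100
Efficiency% = 0.90625 * 100 = 90.625% ≈ 90.6%

90.6%


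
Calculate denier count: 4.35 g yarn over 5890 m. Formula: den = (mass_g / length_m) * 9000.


Formula: den = (mass_g / length_m) * 9000
Substituting: den = (4.35 / 5890) * 9000
Intermediate: 4.35 / 5890 = 0.00073854 g/m
den = 0.00073854 * 9000 = 6.6 denier

6.6 denier


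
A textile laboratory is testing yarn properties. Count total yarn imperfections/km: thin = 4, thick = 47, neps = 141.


Formula: Total = thin places + thick places + neps
Total = 4 + 47 + 141
Total = 192 imperfections/km

192 imperfections/km


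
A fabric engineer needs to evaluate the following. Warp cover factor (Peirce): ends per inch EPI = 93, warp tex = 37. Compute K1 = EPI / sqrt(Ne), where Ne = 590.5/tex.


Formula: K1 = EPI / sqrt(Ne), with Ne = 590.5 / tex_warp
Step 1: Ne = 590.5 / 37 = 15.959
Step 2: sqrt(Ne) = sqrt(15.959) = 3.9949
Step 3: K1 = 93 / 3.9949 = 23.3

23.3


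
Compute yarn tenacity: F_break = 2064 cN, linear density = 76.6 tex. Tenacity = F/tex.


Formula: Tenacity = Breaking force / Linear density
Tenacity = 2064 cN / 76.6 tex
Tenacity = 26.95 cN/tex

26.95 cN/tex


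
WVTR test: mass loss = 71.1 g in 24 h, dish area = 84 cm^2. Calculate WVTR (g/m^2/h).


Formula: WVTR = mass_loss / (area * time)
Step 1: Convert area: 84 cm^2 = 0.0084 m^2
Step 2: WVTR = 71.1 g / (0.0084 m^2 * 24 h)
Step 3: WVTR = 71.1 / 0.2016 = 352.7 g/m^2/h

352.7 g/m^2/h


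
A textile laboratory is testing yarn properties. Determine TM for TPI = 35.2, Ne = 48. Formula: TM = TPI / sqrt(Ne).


Formula: TM = TPI / sqrt(Ne)
Step 1: sqrt(Ne) = sqrt(48) = 6.9282
Step 2: TM = 35.2 / 6.9282 = 5.08

5.08 TM


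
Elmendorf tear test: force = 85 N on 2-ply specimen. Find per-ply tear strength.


Formula: Per-ply strength = Total force / Number of plies
Per-ply = 85 N / 2
Per-ply = 42.5 N

42.5 N


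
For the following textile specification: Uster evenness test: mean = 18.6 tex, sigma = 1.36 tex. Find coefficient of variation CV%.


Formula: CV% = (standard deviation / mean) * 100
Step 1: Ratio = 1.36 / 18.6 = 0.073118
Step 2: CV% = 0.073118 * 100 = 7.3118% ≈ 7.3%

7.3%


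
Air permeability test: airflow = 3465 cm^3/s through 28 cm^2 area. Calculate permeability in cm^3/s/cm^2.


Formula: Air Permeability = Airflow / Test Area
AP = 3465 cm^3/s / 28 cm^2
AP = 123.8 cm^3/s/cm^2

123.8 cm^3/s/cm^2


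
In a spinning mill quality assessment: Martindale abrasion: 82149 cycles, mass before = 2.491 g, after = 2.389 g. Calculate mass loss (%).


Formula: Mass loss% = ((m_before - m_after) / m_before) * 100
Step 1: Mass loss = 2.491 - 2.389 = 0.102 g
Step 2: Ratio = 0.102 / 2.491 = 0.0409474
Step 3: Mass loss% = 0.0409474 * 100 = 4.09474% ≈ 4.09%

4.09%


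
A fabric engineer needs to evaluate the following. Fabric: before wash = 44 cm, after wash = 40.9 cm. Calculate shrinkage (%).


Formula: Shrinkage% = ((L_before - L_after) / L_before) * 100
Step 1: Shrinkage = 44 - 40.9 = 3.1 cm
Step 2: Shrinkage% = (3.1 / 44) * 100
Step 3: Shrinkage% = 0.070455 * 100 = 7.0455% ≈ 7.0%

7.0%


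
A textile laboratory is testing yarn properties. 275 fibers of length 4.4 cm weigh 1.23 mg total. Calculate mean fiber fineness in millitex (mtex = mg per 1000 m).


Formula: fineness (mtex) = mass (mg) / total length (km) = (mass_mg / total_length_m) * 1000
Step 1: Convert fiber length: 4.4 cm = 0.044 m
Step 2: Total fiber length = 275 * 0.044 = 12.1 m
Step 3: Linear density = 1.23 mg / 12.1 m = 0.1017 mg/m
Step 4: fineness = 0.1017 * 1000 = 101.7 mtex

101.7 mtex


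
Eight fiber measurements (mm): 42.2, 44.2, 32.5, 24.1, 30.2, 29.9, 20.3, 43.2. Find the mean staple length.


Formula: Mean = sum of lengths / count
Sum = 42.2 + 44.2 + 32.5 + 24.1 + 30.2 + 29.9 + 20.3 + 43.2
Sum = 266.6 mm
Mean = 266.6 / 8 = 33.33 mm

33.33 mm


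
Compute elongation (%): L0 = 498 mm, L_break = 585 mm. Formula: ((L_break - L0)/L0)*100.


Formula: Elongation (%) = ((L_break - L0) / L0) * 100
Step 1: Extension = 585 - 498 = 87 mm
Step 2: Elongation = (87 / 498) * 100
Step 3: Elongation = 0.174699 * 100 = 17.4699% ≈ 17.5%

17.5%


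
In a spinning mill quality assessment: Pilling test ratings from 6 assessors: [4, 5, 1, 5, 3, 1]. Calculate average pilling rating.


Formula: Mean = sum / count
Sum = 4 + 5 + 1 + 5 + 3 + 1 = 19
Mean = 19 / 6 = 3.2

3.2


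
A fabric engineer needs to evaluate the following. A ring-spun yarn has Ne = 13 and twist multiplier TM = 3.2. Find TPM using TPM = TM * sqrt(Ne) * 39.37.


Formula: TPM = TM * sqrt(Ne) * 39.37
Step 1: sqrt(Ne) = sqrt(13) = 3.6056
Step 2: TM * sqrt(Ne) = 3.2 * 3.6056 = 11.5379
Step 3: TPM = 11.5379 * 39.37 = 454 twists/m

454 twists/m


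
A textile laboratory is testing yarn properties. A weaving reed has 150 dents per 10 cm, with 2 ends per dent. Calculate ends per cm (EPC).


Formula: EPC = (dents per 10 cm * ends per dent) / 10
Step 1: Total ends per 10 cm = 150 * 2 = 300
Step 2: EPC = 300 / 10 = 30.0 ends/cm

30.0 ends/cm


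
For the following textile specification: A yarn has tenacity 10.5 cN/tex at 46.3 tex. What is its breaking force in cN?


Formula: Breaking force = Tenacity * Linear density
F = 10.5 cN/tex * 46.3 tex
F = 486.15 cN

486.15 cN


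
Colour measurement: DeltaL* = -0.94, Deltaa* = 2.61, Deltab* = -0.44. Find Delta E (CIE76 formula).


Formula: Delta E = sqrt(dL*^2 + da*^2 + db*^2)
Step 1: dL*^2 = (-0.94)^2 = 0.8836
Step 2: da*^2 = 2.61^2 = 6.8121
Step 3: db*^2 = (-0.44)^2 = 0.1936
Step 4: Sum = 0.8836 + 6.8121 + 0.1936 = 7.8893
Step 5: Delta E = sqrt(7.8893) = 2.81

2.81 Delta E


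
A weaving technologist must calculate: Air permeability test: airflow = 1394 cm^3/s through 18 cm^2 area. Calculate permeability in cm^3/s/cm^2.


Formula: Air Permeability = Airflow / Test Area
AP = 1394 cm^3/s / 18 cm^2
AP = 77.4 cm^3/s/cm^2

77.4 cm^3/s/cm^2


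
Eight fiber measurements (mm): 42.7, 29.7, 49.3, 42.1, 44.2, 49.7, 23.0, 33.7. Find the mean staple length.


Formula: Mean = sum of lengths / count
Sum = 42.7 + 29.7 + 49.3 + 42.1 + 44.2 + 49.7 + 23.0 + 33.7
Sum = 314.4 mm
Mean = 314.4 / 8 = 39.30 mm

39.30 mm


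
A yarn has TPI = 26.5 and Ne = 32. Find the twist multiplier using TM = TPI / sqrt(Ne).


Formula: TM = TPI / sqrt(Ne)
Step 1: sqrt(Ne) = sqrt(32) = 5.6569
Step 2: TM = 26.5 / 5.6569 = 4.68

4.68 TM


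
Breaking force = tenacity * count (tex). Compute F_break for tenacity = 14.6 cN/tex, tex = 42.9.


Formula: Breaking force = Tenacity * Linear density
F = 14.6 cN/tex * 42.9 tex
F = 626.34 cN

626.34 cN


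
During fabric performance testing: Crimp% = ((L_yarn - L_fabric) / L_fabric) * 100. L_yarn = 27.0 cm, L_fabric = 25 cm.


Formula: Crimp% = ((L_yarn - L_fabric) / L_fabric) * 100
Step 1: Extension = 27.0 - 25 = 2.0 cm
Step 2: Crimp% = (2.0 / 25) * 100
Step 3: Crimp% = 0.08 * 100 = 8.0%

8.0%


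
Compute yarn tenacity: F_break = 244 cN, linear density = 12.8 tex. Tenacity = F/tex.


Formula: Tenacity = Breaking force / Linear density
Tenacity = 244 cN / 12.8 tex
Tenacity = 19.06 cN/tex

19.06 cN/tex


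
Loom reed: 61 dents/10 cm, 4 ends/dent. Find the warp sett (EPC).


Formula: EPC = (dents per 10 cm * ends per dent) / 10
Step 1: Total ends per 10 cm = 61 * 4 = 244
Step 2: EPC = 244 / 10 = 24.4 ends/cm

24.4 ends/cm


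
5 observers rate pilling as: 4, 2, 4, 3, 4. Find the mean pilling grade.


Formula: Mean = sum / count
Sum = 4 + 2 + 4 + 3 + 4 = 17
Mean = 17 / 5 = 3.4

3.4


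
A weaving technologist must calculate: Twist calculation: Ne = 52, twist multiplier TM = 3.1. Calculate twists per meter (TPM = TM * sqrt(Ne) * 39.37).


Formula: TPM = TM * sqrt(Ne) * 39.37
Step 1: sqrt(Ne) = sqrt(52) = 7.2111
Step 2: TM * sqrt(Ne) = 3.1 * 7.2111 = 22.3544
Step 3: TPM = 22.3544 * 39.37 = 880 twists/m

880 twists/m


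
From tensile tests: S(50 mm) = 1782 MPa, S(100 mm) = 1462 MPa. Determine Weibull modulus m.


Formula: m = ln(L1/L2) / ln(S2/S1)
Step 1: ln(L1/L2) = ln(50/100) = -0.69315
Step 2: S2/S1 = 1462/1782 = 0.82043
Step 3: ln(S2/S1) = ln(0.82043) = -0.19793
Step 4: m = -0.69315 / -0.19793 = 3.50

3.50 (Weibull m)


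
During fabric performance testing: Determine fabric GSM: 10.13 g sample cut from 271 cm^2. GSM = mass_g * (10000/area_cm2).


Formula: GSM = mass_g / area_m2
Step 1: Convert area: 271 cm^2 = 271 / 10000 = 0.0271 m^2
Step 2: GSM = 10.13 g / 0.0271 m^2 = 373.8 g/m^2

373.8 g/m^2


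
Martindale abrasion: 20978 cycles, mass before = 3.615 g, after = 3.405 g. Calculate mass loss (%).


Formula: Mass loss% = ((m_before - m_after) / m_before) * 100
Step 1: Mass loss = 3.615 - 3.405 = 0.21 g
Step 2: Ratio = 0.21 / 3.615 = 0.0580913
Step 3: Mass loss% = 0.0580913 * 100 = 5.80913% ≈ 5.81%

5.81%


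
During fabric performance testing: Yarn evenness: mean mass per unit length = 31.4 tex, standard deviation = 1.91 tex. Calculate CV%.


Formula: CV% = (standard deviation / mean) * 100
Step 1: Ratio = 1.91 / 31.4 = 0.060828
Step 2: CV% = 0.060828 * 100 = 6.0828% ≈ 6.1%

6.1%


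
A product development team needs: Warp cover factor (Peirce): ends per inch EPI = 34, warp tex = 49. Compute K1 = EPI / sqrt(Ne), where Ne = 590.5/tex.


Formula: K1 = EPI / sqrt(Ne), with Ne = 590.5 / tex_warp
Step 1: Ne = 590.5 / 49 = 12.051
Step 2: sqrt(Ne) = sqrt(12.051) = 3.4715
Step 3: K1 = 34 / 3.4715 = 9.8

9.8


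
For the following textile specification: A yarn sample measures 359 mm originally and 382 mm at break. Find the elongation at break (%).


Formula: Elongation (%) = ((L_break - L0) / L0) * 100
Step 1: Extension = 382 - 359 = 23 mm
Step 2: Elongation = (23 / 359) * 100
Step 3: Elongation = 0.064067 * 100 = 6.4067% ≈ 6.4%

6.4%


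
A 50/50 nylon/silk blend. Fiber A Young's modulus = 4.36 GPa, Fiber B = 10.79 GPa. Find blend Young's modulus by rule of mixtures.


Formula: Blend property = (fraction_A * property_A) + (fraction_B * property_B)
Step 1: Contribution A = 50/100 * 4.36 GPa = 2.18 GPa
Step 2: Contribution B = 50/100 * 10.79 GPa = 5.395 GPa
Step 3: Blend Young's modulus = 2.18 + 5.395 = 7.575 GPa

7.575 GPa


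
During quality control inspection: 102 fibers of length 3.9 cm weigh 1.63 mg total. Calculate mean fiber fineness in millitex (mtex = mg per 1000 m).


Formula: fineness (mtex) = mass (mg) / total length (km) = (mass_mg / total_length_m) * 1000
Step 1: Convert fiber length: 3.9 cm = 0.039 m
Step 2: Total fiber length = 102 * 0.039 = 3.978 m
Step 3: Linear density = 1.63 mg / 3.978 m = 0.4098 mg/m
Step 4: fineness = 0.4098 * 1000 = 409.8 mtex

409.8 mtex


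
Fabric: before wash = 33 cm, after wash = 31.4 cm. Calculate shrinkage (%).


Formula: Shrinkage% = ((L_before - L_after) / L_before) * 100
Step 1: Shrinkage = 33 - 31.4 = 1.6 cm
Step 2: Shrinkage% = (1.6 / 33) * 100
Step 3: Shrinkage% = 0.048485 * 100 = 4.8485% ≈ 4.8%

4.8%


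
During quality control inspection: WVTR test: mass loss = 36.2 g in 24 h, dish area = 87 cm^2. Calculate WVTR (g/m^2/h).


Formula: WVTR = mass_loss / (area * time)
Step 1: Convert area: 87 cm^2 = 0.0087 m^2
Step 2: WVTR = 36.2 g / (0.0087 m^2 * 24 h)
Step 3: WVTR = 36.2 / 0.2088 = 173.4 g/m^2/h

173.4 g/m^2/h


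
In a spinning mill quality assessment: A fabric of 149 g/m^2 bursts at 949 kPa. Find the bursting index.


Formula: Bursting Index = Bursting Strength / Fabric GSM
BI = 949 kPa / 149 g/m^2
BI = 6.369 kPa/(g/m^2)

6.369 kPa/(g/m^2)


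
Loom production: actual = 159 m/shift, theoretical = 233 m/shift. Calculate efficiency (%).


Formula: Efficiency% = (Actual output / Theoretical output) * 100
Efficiency% = (159 / 233) * 100
Efficiency% = 0.682403 * 100 = 68.2403% ≈ 68.2%

68.2%


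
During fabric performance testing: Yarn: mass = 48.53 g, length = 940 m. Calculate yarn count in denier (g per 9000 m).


Formula: den = (mass_g / length_m) * 9000
Substituting: den = (48.53 / 940) * 9000
Intermediate: 48.53 / 940 = 0.05162766 g/m
den = 0.05162766 * 9000 = 464.6 denier

464.6 denier


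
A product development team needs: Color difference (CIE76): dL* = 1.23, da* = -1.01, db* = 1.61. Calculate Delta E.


Formula: Delta E = sqrt(dL*^2 + da*^2 + db*^2)
Step 1: dL*^2 = 1.23^2 = 1.5129
Step 2: da*^2 = (-1.01)^2 = 1.0201
Step 3: db*^2 = 1.61^2 = 2.5921
Step 4: Sum = 1.5129 + 1.0201 + 2.5921 = 5.1251
Step 5: Delta E = sqrt(5.1251) = 2.26

2.26 Delta E


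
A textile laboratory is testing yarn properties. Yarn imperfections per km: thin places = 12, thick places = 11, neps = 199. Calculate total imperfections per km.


Formula: Total = thin places + thick places + neps
Total = 12 + 11 + 199
Total = 222 imperfections/km

222 imperfections/km


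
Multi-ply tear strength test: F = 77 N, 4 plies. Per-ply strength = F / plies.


Formula: Per-ply strength = Total force / Number of plies
Per-ply = 77 N / 4
Per-ply = 19.25 N

19.25 N


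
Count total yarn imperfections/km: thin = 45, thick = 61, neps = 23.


Formula: Total = thin places + thick places + neps
Total = 45 + 61 + 23
Total = 129 imperfections/km

129 imperfections/km


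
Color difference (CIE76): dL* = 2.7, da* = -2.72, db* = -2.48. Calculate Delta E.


Formula: Delta E = sqrt(dL*^2 + da*^2 + db*^2)
Step 1: dL*^2 = 2.7^2 = 7.29
Step 2: da*^2 = (-2.72)^2 = 7.3984
Step 3: db*^2 = (-2.48)^2 = 6.1504
Step 4: Sum = 7.29 + 7.3984 + 6.1504 = 20.8388
Step 5: Delta E = sqrt(20.8388) = 4.56

4.56 Delta E


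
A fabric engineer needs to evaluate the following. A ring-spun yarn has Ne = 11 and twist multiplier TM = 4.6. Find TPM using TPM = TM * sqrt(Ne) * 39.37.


Formula: TPM = TM * sqrt(Ne) * 39.37
Step 1: sqrt(Ne) = sqrt(11) = 3.3166
Step 2: TM * sqrt(Ne) = 4.6 * 3.3166 = 15.2564
Step 3: TPM = 15.2564 * 39.37 = 601 twists/m

601 twists/m


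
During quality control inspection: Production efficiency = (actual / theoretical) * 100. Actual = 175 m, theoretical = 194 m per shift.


Formula: Efficiency% = (Actual output / Theoretical output) * 100
Efficiency% = (175 / 194) * 100
Efficiency% = 0.902062 * 100 = 90.2062% ≈ 90.2%

90.2%


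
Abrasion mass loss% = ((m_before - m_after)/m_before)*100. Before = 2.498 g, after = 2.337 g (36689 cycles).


Formula: Mass loss% = ((m_before - m_after) / m_before) * 100
Step 1: Mass loss = 2.498 - 2.337 = 0.161 g
Step 2: Ratio = 0.161 / 2.498 = 0.0644516
Step 3: Mass loss% = 0.0644516 * 100 = 6.44516% ≈ 6.45%

6.45%


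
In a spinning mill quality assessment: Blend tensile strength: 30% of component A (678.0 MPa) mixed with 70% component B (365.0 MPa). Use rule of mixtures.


Formula: Blend property = (fraction_A * property_A) + (fraction_B * property_B)
Step 1: Contribution A = 30/100 * 678.0 MPa = 203.4 MPa
Step 2: Contribution B = 70/100 * 365.0 MPa = 255.5 MPa
Step 3: Blend tensile strength = 203.4 + 255.5 = 458.9 MPa

458.9 MPa


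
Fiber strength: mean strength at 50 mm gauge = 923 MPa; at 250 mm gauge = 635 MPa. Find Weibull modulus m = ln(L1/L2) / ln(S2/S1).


Formula: m = ln(L1/L2) / ln(S2/S1)
Step 1: ln(L1/L2) = ln(50/250) = -1.60944
Step 2: S2/S1 = 635/923 = 0.68797
Step 3: ln(S2/S1) = ln(0.68797) = -0.37401
Step 4: m = -1.60944 / -0.37401 = 4.30

4.30 (Weibull m)


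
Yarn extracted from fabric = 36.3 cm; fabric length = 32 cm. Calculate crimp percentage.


Formula: Crimp% = ((L_yarn - L_fabric) / L_fabric) * 100
Step 1: Extension = 36.3 - 32 = 4.3 cm
Step 2: Crimp% = (4.3 / 32) * 100
Step 3: Crimp% = 0.134375 * 100 = 13.4375% ≈ 13.4%

13.4%


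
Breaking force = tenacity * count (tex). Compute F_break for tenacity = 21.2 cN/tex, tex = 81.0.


Formula: Breaking force = Tenacity * Linear density
F = 21.2 cN/tex * 81.0 tex
F = 1717.20 cN

1717.20 cN


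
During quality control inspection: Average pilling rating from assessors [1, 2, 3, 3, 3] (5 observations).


Formula: Mean = sum / count
Sum = 1 + 2 + 3 + 3 + 3 = 12
Mean = 12 / 5 = 2.4

2.4


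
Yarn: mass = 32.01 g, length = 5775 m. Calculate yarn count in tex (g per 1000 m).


Formula: Tex = (mass_g / length_m) * 1000
Substituting: Tex = (32.01 / 5775) * 1000
Intermediate: 32.01 / 5775 = 0.00554286 g/m
Tex = 0.00554286 * 1000 = 5.54 tex

5.54 tex


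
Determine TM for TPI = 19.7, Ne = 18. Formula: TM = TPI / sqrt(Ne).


Formula: TM = TPI / sqrt(Ne)
Step 1: sqrt(Ne) = sqrt(18) = 4.2426
Step 2: TM = 19.7 / 4.2426 = 4.64

4.64 TM


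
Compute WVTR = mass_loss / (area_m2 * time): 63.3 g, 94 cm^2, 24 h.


Formula: WVTR = mass_loss / (area * time)
Step 1: Convert area: 94 cm^2 = 0.0094 m^2
Step 2: WVTR = 63.3 g / (0.0094 m^2 * 24 h)
Step 3: WVTR = 63.3 / 0.2256 = 280.6 g/m^2/h

280.6 g/m^2/h


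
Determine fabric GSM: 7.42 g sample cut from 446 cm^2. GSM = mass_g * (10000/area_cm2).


Formula: GSM = mass_g / area_m2
Step 1: Convert area: 446 cm^2 = 446 / 10000 = 0.0446 m^2
Step 2: GSM = 7.42 g / 0.0446 m^2 = 166.4 g/m^2

166.4 g/m^2


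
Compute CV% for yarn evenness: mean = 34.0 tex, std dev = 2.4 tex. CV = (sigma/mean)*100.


Formula: CV% = (standard deviation / mean) * 100
Step 1: Ratio = 2.4 / 34.0 = 0.070588
Step 2: CV% = 0.070588 * 100 = 7.0588% ≈ 7.1%

7.1%


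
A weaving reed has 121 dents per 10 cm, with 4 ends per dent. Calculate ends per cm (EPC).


Formula: EPC = (dents per 10 cm * ends per dent) / 10
Step 1: Total ends per 10 cm = 121 * 4 = 484
Step 2: EPC = 484 / 10 = 48.4 ends/cm

48.4 ends/cm


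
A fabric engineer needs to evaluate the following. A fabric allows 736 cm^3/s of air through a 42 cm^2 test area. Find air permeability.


Formula: Air Permeability = Airflow / Test Area
AP = 736 cm^3/s / 42 cm^2
AP = 17.5 cm^3/s/cm^2

17.5 cm^3/s/cm^2


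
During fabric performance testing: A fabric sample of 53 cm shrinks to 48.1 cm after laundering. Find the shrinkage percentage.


Formula: Shrinkage% = ((L_before - L_after) / L_before) * 100
Step 1: Shrinkage = 53 - 48.1 = 4.9 cm
Step 2: Shrinkage% = (4.9 / 53) * 100
Step 3: Shrinkage% = 0.092453 * 100 = 9.2453% ≈ 9.2%

9.2%


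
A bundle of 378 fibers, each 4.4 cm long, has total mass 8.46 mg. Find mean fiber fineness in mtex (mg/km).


Formula: fineness (mtex) = mass (mg) / total length (km) = (mass_mg / total_length_m) * 1000
Step 1: Convert fiber length: 4.4 cm = 0.044 m
Step 2: Total fiber length = 378 * 0.044 = 16.632 m
Step 3: Linear density = 8.46 mg / 16.632 m = 0.5087 mg/m
Step 4: fineness = 0.5087 * 1000 = 508.7 mtex

508.7 mtex


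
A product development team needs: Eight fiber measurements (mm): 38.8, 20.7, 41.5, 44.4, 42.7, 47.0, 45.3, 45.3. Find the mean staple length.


Formula: Mean = sum of lengths / count
Sum = 38.8 + 20.7 + 41.5 + 44.4 + 42.7 + 47.0 + 45.3 + 45.3
Sum = 325.7 mm
Mean = 325.7 / 8 = 40.71 mm

40.71 mm


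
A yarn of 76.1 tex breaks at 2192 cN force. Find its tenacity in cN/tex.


Formula: Tenacity = Breaking force / Linear density
Tenacity = 2192 cN / 76.1 tex
Tenacity = 28.80 cN/tex

28.80 cN/tex


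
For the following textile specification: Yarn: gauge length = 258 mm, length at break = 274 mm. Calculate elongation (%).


Formula: Elongation (%) = ((L_break - L0) / L0) * 100
Step 1: Extension = 274 - 258 = 16 mm
Step 2: Elongation = (16 / 258) * 100
Step 3: Elongation = 0.062016 * 100 = 6.2016% ≈ 6.2%

6.2%


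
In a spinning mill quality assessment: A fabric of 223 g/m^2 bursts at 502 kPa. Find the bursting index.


Formula: Bursting Index = Bursting Strength / Fabric GSM
BI = 502 kPa / 223 g/m^2
BI = 2.251 kPa/(g/m^2)

2.251 kPa/(g/m^2)


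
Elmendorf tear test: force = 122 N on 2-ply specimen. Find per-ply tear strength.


Formula: Per-ply strength = Total force / Number of plies
Per-ply = 122 N / 2
Per-ply = 61 N

61 N


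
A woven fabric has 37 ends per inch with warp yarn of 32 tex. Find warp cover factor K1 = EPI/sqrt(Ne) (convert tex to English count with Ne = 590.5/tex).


Formula: K1 = EPI / sqrt(Ne), with Ne = 590.5 / tex_warp
Step 1: Ne = 590.5 / 32 = 18.453
Step 2: sqrt(Ne) = sqrt(18.453) = 4.2957
Step 3: K1 = 37 / 4.2957 = 8.6

8.6


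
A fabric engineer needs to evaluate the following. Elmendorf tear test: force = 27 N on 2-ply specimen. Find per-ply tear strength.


Formula: Per-ply strength = Total force / Number of plies
Per-ply = 27 N / 2
Per-ply = 13.5 N

13.5 N


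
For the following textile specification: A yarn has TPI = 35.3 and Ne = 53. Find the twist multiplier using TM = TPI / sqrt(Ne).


Formula: TM = TPI / sqrt(Ne)
Step 1: sqrt(Ne) = sqrt(53) = 7.2801
Step 2: TM = 35.3 / 7.2801 = 4.85

4.85 TM


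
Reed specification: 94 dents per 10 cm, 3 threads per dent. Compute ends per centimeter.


Formula: EPC = (dents per 10 cm * ends per dent) / 10
Step 1: Total ends per 10 cm = 94 * 3 = 282
Step 2: EPC = 282 / 10 = 28.2 ends/cm

28.2 ends/cm


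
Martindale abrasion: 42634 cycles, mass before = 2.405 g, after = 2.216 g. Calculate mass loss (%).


Formula: Mass loss% = ((m_before - m_after) / m_before) * 100
Step 1: Mass loss = 2.405 - 2.216 = 0.189 g
Step 2: Ratio = 0.189 / 2.405 = 0.0785863
Step 3: Mass loss% = 0.0785863 * 100 = 7.85863% ≈ 7.86%

7.86%


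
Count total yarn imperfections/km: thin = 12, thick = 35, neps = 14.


Formula: Total = thin places + thick places + neps
Total = 12 + 35 + 14
Total = 61 imperfections/km

61 imperfections/km


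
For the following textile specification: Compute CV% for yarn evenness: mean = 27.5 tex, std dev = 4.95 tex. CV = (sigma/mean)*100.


Formula: CV% = (standard deviation / mean) * 100
Step 1: Ratio = 4.95 / 27.5 = 0.18
Step 2: CV% = 0.18 * 100 = 18.0%

18.0%


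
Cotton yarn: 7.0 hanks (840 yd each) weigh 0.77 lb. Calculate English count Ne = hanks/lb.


Formula: Ne = hanks / mass_lb
Substituting: Ne = 7.0 / 0.77
Ne = 9.1

9.1 Ne


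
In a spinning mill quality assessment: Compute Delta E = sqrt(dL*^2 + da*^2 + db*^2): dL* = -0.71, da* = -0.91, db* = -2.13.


Formula: Delta E = sqrt(dL*^2 + da*^2 + db*^2)
Step 1: dL*^2 = (-0.71)^2 = 0.5041
Step 2: da*^2 = (-0.91)^2 = 0.8281
Step 3: db*^2 = (-2.13)^2 = 4.5369
Step 4: Sum = 0.5041 + 0.8281 + 4.5369 = 5.8691
Step 5: Delta E = sqrt(5.8691) = 2.42

2.42 Delta E


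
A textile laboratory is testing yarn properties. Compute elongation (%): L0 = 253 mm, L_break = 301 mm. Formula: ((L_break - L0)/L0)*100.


Formula: Elongation (%) = ((L_break - L0) / L0) * 100
Step 1: Extension = 301 - 253 = 48 mm
Step 2: Elongation = (48 / 253) * 100
Step 3: Elongation = 0.189723 * 100 = 18.9723% ≈ 19.0%

19.0%


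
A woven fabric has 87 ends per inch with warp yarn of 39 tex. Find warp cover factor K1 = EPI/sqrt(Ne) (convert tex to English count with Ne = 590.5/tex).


Formula: K1 = EPI / sqrt(Ne), with Ne = 590.5 / tex_warp
Step 1: Ne = 590.5 / 39 = 15.141
Step 2: sqrt(Ne) = sqrt(15.141) = 3.8911
Step 3: K1 = 87 / 3.8911 = 22.4

22.4


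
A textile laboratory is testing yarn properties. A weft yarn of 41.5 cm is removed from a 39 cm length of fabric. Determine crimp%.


Formula: Crimp% = ((L_yarn - L_fabric) / L_fabric) * 100
Step 1: Extension = 41.5 - 39 = 2.5 cm
Step 2: Crimp% = (2.5 / 39) * 100
Step 3: Crimp% = 0.064103 * 100 = 6.4103% ≈ 6.4%

6.4%


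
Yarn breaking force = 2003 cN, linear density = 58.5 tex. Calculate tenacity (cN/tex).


Formula: Tenacity = Breaking force / Linear density
Tenacity = 2003 cN / 58.5 tex
Tenacity = 34.24 cN/tex

34.24 cN/tex


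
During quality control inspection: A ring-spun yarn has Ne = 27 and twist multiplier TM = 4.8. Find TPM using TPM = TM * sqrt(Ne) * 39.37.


Formula: TPM = TM * sqrt(Ne) * 39.37
Step 1: sqrt(Ne) = sqrt(27) = 5.1962
Step 2: TM * sqrt(Ne) = 4.8 * 5.1962 = 24.9418
Step 3: TPM = 24.9418 * 39.37 = 982 twists/m

982 twists/m


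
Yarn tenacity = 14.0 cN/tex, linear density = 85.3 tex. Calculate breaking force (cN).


Formula: Breaking force = Tenacity * Linear density
F = 14.0 cN/tex * 85.3 tex
F = 1194.20 cN

1194.20 cN


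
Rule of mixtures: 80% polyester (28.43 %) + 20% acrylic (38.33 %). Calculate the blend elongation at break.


Formula: Blend property = (fraction_A * property_A) + (fraction_B * property_B)
Step 1: Contribution A = 80/100 * 28.43 % = 22.744 %
Step 2: Contribution B = 20/100 * 38.33 % = 7.666 %
Step 3: Blend elongation at break = 22.744 + 7.666 = 30.41 %

30.41 %


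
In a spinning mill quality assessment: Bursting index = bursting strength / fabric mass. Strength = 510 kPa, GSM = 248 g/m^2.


Formula: Bursting Index = Bursting Strength / Fabric GSM
BI = 510 kPa / 248 g/m^2
BI = 2.056 kPa/(g/m^2)

2.056 kPa/(g/m^2)
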